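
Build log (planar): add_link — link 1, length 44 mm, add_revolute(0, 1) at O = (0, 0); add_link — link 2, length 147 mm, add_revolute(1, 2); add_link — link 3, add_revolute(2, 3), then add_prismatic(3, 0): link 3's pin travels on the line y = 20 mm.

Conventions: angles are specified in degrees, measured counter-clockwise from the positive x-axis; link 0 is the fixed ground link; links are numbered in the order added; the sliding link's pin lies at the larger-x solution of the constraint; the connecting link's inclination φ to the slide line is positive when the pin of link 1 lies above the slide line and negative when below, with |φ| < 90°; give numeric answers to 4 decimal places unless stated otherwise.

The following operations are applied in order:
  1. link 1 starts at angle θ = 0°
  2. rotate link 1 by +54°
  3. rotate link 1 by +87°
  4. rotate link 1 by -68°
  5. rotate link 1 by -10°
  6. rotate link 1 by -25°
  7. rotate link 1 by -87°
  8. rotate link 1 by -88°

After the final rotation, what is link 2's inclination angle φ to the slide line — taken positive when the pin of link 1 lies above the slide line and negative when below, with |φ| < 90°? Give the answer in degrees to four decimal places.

geometry: r = 44 mm, L = 147 mm, e = 20 mm; θ starts at 0°
rotate link 1 by +54°: θ ← 0° +54° = 54°
rotate link 1 by +87°: θ ← 54° +87° = 141°
rotate link 1 by -68°: θ ← 141° -68° = 73°
rotate link 1 by -10°: θ ← 73° -10° = 63°
rotate link 1 by -25°: θ ← 63° -25° = 38°
rotate link 1 by -87°: θ ← 38° -87° = -49°
rotate link 1 by -88°: θ ← -49° -88° = -137°
h = r sin θ − e = -30.007928 − 20 = -50.007928
sin φ = h / L = -50.007928 / 147 = -0.34018999
φ = arcsin(-0.34018999) = -19.888449°

-19.8884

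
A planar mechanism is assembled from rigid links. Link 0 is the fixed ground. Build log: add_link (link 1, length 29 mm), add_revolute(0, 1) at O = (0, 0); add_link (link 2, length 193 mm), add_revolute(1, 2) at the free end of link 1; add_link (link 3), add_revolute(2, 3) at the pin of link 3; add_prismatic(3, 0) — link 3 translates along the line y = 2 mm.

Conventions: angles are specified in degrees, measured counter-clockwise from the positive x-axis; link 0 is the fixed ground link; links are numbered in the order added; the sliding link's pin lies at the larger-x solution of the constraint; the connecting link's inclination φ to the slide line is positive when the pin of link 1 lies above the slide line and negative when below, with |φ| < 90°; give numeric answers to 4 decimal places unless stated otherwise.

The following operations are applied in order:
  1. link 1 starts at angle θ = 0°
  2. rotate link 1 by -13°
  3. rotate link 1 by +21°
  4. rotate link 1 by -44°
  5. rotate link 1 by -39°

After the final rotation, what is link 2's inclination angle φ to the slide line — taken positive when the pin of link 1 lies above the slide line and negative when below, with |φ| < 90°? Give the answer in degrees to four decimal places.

geometry: r = 29 mm, L = 193 mm, e = 2 mm; θ starts at 0°
rotate link 1 by -13°: θ ← 0° -13° = -13°
rotate link 1 by +21°: θ ← -13° +21° = 8°
rotate link 1 by -44°: θ ← 8° -44° = -36°
rotate link 1 by -39°: θ ← -36° -39° = -75°
h = r sin θ − e = -28.011849 − 2 = -30.011849
sin φ = h / L = -30.011849 / 193 = -0.15550181
φ = arcsin(-0.15550181) = -8.945901°

-8.9459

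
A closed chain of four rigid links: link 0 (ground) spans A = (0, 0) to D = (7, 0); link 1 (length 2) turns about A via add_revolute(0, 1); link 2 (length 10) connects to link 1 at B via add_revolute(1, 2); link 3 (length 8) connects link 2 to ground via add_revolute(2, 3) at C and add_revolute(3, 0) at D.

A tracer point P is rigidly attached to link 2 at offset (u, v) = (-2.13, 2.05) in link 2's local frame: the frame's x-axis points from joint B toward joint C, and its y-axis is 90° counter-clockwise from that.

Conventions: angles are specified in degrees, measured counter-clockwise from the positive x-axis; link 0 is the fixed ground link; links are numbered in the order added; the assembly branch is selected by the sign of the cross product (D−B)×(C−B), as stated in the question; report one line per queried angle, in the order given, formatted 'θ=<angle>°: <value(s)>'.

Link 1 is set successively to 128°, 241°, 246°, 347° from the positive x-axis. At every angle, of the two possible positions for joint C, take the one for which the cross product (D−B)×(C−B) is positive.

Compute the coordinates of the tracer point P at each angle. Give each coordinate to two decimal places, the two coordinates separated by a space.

A=(0,0), D=(7.00,0)
θ=128°: B = A + 2.00·(cos128°, sin128°) = (-1.2313, 1.5760)
θ=128°: |BD| = 8.3808
θ=128°: circle(B,10.00) ∩ circle(D,8.00): a=6.3382, h=7.7348
θ=128°:   candidates: C₊=(6.4483,7.9810) cross=64.824; C₋=(3.5392,-7.2127) cross=-64.824
θ=128°:   branch + wants cross > 0 → take C=(6.4483,7.9810) (cross=64.824)
θ=128°: ex = (C−B)/|BC| = (0.7680,0.6405); ey = (-0.6405,0.7680)
θ=128°: P = B + -2.13·ex + 2.05·ey = (-4.1801,1.7861)
θ=241°: B = A + 2.00·(cos241°, sin241°) = (-0.9696, -1.7492)
θ=241°: |BD| = 8.1593
θ=241°: circle(B,10.00) ∩ circle(D,8.00): a=6.2857, h=7.7775
θ=241°:   candidates: C₊=(3.5026,7.1950) cross=63.459; C₋=(6.8373,-7.9983) cross=-63.459
θ=241°:   branch + wants cross > 0 → take C=(3.5026,7.1950) (cross=63.459)
θ=241°: ex = (C−B)/|BC| = (0.4472,0.8944); ey = (-0.8944,0.4472)
θ=241°: P = B + -2.13·ex + 2.05·ey = (-3.7558,-2.7376)
θ=246°: B = A + 2.00·(cos246°, sin246°) = (-0.8135, -1.8271)
θ=246°: |BD| = 8.0243
θ=246°: circle(B,10.00) ∩ circle(D,8.00): a=6.2553, h=7.8020
θ=246°:   candidates: C₊=(3.5011,7.1943) cross=62.605; C₋=(7.0540,-7.9998) cross=-62.605
θ=246°:   branch + wants cross > 0 → take C=(3.5011,7.1943) (cross=62.605)
θ=246°: ex = (C−B)/|BC| = (0.4315,0.9021); ey = (-0.9021,0.4315)
θ=246°: P = B + -2.13·ex + 2.05·ey = (-3.5818,-2.8642)
θ=347°: B = A + 2.00·(cos347°, sin347°) = (1.9487, -0.4499)
θ=347°: |BD| = 5.0713
θ=347°: circle(B,10.00) ∩ circle(D,8.00): a=6.0850, h=7.9355
θ=347°:   candidates: C₊=(7.3058,7.9942) cross=40.243; C₋=(8.7138,-7.8143) cross=-40.243
θ=347°:   branch + wants cross > 0 → take C=(7.3058,7.9942) (cross=40.243)
θ=347°: ex = (C−B)/|BC| = (0.5357,0.8444); ey = (-0.8444,0.5357)
θ=347°: P = B + -2.13·ex + 2.05·ey = (-0.9233,-1.1503)

θ=128°: -4.18 1.79
θ=241°: -3.76 -2.74
θ=246°: -3.58 -2.86
θ=347°: -0.92 -1.15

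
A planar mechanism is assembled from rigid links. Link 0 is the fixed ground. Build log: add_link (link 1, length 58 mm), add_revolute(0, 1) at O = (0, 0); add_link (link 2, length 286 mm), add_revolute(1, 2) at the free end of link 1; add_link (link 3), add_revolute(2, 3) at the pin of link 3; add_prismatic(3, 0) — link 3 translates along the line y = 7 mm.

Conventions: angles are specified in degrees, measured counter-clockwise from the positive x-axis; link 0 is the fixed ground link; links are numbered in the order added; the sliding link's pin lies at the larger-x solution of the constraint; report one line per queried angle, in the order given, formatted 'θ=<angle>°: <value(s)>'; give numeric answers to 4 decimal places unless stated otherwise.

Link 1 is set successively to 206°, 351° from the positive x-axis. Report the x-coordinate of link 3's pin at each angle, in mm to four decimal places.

geometry: r = 58 mm, L = 286 mm, e = 7 mm
θ=206°: crank pin P = (r cos θ, r sin θ) = (-52.130055, -25.425527)
θ=206°: h = r sin θ − e = -25.425527 − 7 = -32.425527
θ=206°: x = r cos θ + √(L² − h²) = -52.130055 + 284.155917 = 232.025862
θ=351°: crank pin P = (r cos θ, r sin θ) = (57.285924, -9.073199)
θ=351°: h = r sin θ − e = -9.073199 − 7 = -16.073199
θ=351°: x = r cos θ + √(L² − h²) = 57.285924 + 285.547986 = 342.833910

θ=206°: 232.0259
θ=351°: 342.8339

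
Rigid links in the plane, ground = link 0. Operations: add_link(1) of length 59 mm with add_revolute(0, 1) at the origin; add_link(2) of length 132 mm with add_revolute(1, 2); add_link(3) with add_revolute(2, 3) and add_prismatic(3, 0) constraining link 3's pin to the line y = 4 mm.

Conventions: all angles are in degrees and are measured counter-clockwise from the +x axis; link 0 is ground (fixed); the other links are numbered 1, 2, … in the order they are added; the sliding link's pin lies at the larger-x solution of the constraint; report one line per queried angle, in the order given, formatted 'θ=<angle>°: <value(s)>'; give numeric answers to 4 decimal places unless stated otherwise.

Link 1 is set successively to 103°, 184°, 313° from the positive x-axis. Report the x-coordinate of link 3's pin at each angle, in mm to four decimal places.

geometry: r = 59 mm, L = 132 mm, e = 4 mm
θ=103°: crank pin P = (r cos θ, r sin θ) = (-13.272112, 57.487834)
θ=103°: h = r sin θ − e = 57.487834 − 4 = 53.487834
θ=103°: x = r cos θ + √(L² − h²) = -13.272112 + 120.677469 = 107.405357
θ=184°: crank pin P = (r cos θ, r sin θ) = (-58.856279, -4.115632)
θ=184°: h = r sin θ − e = -4.115632 − 4 = -8.115632
θ=184°: x = r cos θ + √(L² − h²) = -58.856279 + 131.750281 = 72.894002
θ=313°: crank pin P = (r cos θ, r sin θ) = (40.237903, -43.149868)
θ=313°: h = r sin θ − e = -43.149868 − 4 = -47.149868
θ=313°: x = r cos θ + √(L² − h²) = 40.237903 + 123.291889 = 163.529792

θ=103°: 107.4054
θ=184°: 72.8940
θ=313°: 163.5298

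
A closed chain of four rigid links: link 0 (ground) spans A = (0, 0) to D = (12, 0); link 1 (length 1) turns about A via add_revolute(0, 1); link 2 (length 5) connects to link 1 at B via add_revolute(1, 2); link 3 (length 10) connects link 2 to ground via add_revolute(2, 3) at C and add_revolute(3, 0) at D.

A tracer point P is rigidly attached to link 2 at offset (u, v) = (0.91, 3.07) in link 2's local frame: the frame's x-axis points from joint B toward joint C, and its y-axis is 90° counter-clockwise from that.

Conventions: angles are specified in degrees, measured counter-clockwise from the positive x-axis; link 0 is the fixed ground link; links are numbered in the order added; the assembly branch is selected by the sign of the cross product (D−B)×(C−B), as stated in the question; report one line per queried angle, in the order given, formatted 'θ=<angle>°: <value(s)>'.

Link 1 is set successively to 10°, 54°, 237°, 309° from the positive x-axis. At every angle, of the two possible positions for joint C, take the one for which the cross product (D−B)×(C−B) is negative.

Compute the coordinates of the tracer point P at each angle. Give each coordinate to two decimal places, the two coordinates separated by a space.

A=(0,0), D=(12.00,0)
θ=10°: B = A + 1.00·(cos10°, sin10°) = (0.9848, 0.1736)
θ=10°: |BD| = 11.0166
θ=10°: circle(B,5.00) ∩ circle(D,10.00): a=2.1043, h=4.5356
θ=10°:   candidates: C₊=(3.1604,4.6755) cross=49.967; C₋=(3.0174,-4.3946) cross=-49.967
θ=10°:   branch - wants cross < 0 → take C=(3.0174,-4.3946) (cross=-49.967)
θ=10°: ex = (C−B)/|BC| = (0.4065,-0.9136); ey = (0.9136,0.4065)
θ=10°: P = B + 0.91·ex + 3.07·ey = (4.1596,0.5902)
θ=54°: B = A + 1.00·(cos54°, sin54°) = (0.5878, 0.8090)
θ=54°: |BD| = 11.4409
θ=54°: circle(B,5.00) ∩ circle(D,10.00): a=2.4427, h=4.3627
θ=54°:   candidates: C₊=(3.3329,4.9881) cross=49.913; C₋=(2.7159,-3.7155) cross=-49.913
θ=54°:   branch - wants cross < 0 → take C=(2.7159,-3.7155) (cross=-49.913)
θ=54°: ex = (C−B)/|BC| = (0.4256,-0.9049); ey = (0.9049,0.4256)
θ=54°: P = B + 0.91·ex + 3.07·ey = (3.7532,1.2922)
θ=237°: B = A + 1.00·(cos237°, sin237°) = (-0.5446, -0.8387)
θ=237°: |BD| = 12.5726
θ=237°: circle(B,5.00) ∩ circle(D,10.00): a=3.3037, h=3.7531
θ=237°:   candidates: C₊=(2.5013,3.1265) cross=47.187; C₋=(3.0020,-4.3631) cross=-47.187
θ=237°:   branch - wants cross < 0 → take C=(3.0020,-4.3631) (cross=-47.187)
θ=237°: ex = (C−B)/|BC| = (0.7093,-0.7049); ey = (0.7049,0.7093)
θ=237°: P = B + 0.91·ex + 3.07·ey = (2.2648,0.6975)
θ=309°: B = A + 1.00·(cos309°, sin309°) = (0.6293, -0.7771)
θ=309°: |BD| = 11.3972
θ=309°: circle(B,5.00) ∩ circle(D,10.00): a=2.4083, h=4.3818
θ=309°:   candidates: C₊=(2.7333,3.7587) cross=49.940; C₋=(3.3308,-4.9845) cross=-49.940
θ=309°:   branch - wants cross < 0 → take C=(3.3308,-4.9845) (cross=-49.940)
θ=309°: ex = (C−B)/|BC| = (0.5403,-0.8415); ey = (0.8415,0.5403)
θ=309°: P = B + 0.91·ex + 3.07·ey = (3.7043,0.1158)

θ=10°: 4.16 0.59
θ=54°: 3.75 1.29
θ=237°: 2.26 0.70
θ=309°: 3.70 0.12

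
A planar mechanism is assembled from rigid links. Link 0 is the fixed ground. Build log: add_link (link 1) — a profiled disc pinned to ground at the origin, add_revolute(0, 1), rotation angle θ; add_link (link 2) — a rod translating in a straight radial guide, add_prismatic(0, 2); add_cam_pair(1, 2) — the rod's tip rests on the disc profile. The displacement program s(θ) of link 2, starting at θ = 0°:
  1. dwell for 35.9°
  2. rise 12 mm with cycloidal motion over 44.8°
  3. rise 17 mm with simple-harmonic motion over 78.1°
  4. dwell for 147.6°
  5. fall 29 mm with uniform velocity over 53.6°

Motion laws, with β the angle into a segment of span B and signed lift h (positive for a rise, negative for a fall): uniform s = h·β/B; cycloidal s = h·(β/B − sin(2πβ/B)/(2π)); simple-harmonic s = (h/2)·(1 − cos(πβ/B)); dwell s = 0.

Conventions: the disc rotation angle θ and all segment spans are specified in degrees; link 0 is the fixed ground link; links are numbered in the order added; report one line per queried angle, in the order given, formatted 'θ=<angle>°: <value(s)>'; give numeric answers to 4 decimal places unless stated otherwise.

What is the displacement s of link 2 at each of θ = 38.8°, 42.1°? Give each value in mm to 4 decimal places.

seg 1 [0°–35.9°] dwell: s stays 0.0000
seg 2 [35.9°–80.7°] cycloidal, h=12: θ=38.8° here. β=2.9, B=44.8. 12·(0.0647 − sin(2π·0.0647)/(2π)) = 0.0212 → s = 0.0212
seg 2 [35.9°–80.7°] cycloidal, h=12: θ=42.1° here. β=6.2, B=44.8. 12·(0.1384 − sin(2π·0.1384)/(2π)) = 0.2015 → s = 0.2015

θ=38.8°: 0.0212
θ=42.1°: 0.2015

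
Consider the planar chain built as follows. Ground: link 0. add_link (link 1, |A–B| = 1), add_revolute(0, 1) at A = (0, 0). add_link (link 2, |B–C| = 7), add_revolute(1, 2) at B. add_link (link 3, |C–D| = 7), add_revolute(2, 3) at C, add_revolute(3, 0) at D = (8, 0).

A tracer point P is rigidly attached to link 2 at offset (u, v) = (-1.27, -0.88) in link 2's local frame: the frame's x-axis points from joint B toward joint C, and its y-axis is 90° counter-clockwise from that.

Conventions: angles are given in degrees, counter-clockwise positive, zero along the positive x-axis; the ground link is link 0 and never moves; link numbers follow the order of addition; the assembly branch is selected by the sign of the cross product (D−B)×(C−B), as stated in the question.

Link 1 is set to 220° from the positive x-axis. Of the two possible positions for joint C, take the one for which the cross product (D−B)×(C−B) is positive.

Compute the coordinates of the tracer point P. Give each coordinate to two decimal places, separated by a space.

A=(0,0), D=(8.00,0)
B = A + 1.00·(cos220°, sin220°) = (-0.7660, -0.6428)
|BD| = 8.7896
circle(B,7.00) ∩ circle(D,7.00): a=4.3948, h=5.4485
  candidates: C₊=(3.2185,5.1125) cross=47.890; C₋=(4.0154,-5.7553) cross=-47.890
  branch + wants cross > 0 → take C=(3.2185,5.1125) (cross=47.890)
ex = (C−B)/|BC| = (0.5692,0.8222); ey = (-0.8222,0.5692)
P = B + -1.27·ex + -0.88·ey = (-0.7654,-2.1879)

-0.77 -2.19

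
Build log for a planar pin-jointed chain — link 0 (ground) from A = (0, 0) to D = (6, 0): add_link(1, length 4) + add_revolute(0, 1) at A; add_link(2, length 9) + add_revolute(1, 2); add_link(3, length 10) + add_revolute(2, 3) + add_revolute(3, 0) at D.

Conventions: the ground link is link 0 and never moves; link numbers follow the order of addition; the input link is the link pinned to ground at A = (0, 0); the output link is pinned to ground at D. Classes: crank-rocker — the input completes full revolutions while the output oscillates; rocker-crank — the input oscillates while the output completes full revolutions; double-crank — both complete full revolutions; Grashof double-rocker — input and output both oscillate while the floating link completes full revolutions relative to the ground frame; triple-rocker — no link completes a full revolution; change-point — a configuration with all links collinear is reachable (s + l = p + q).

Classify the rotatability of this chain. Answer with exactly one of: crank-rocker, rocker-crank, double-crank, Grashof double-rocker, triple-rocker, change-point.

lengths: ground=6, input=4, coupler=9, output=10
sorted: s=4 (shortest), l=10 (longest), p+q=15
s + l = 14 vs p + q = 15
s + l < p + q (Grashof) with shortest = input link → crank-rocker

crank-rocker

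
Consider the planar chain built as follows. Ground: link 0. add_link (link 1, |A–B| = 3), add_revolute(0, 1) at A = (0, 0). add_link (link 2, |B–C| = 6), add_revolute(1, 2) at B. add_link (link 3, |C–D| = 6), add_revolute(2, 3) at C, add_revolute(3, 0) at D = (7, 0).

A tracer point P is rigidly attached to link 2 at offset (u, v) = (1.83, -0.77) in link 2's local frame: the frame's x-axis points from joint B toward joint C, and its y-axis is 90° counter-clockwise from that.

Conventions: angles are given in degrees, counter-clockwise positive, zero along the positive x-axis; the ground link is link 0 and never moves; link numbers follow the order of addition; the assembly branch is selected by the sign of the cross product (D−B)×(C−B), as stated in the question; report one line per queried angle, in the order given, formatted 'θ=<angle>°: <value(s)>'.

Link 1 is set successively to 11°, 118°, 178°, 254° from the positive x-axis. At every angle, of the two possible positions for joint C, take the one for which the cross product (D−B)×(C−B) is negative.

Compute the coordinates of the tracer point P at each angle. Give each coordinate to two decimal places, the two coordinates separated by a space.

A=(0,0), D=(7.00,0)
θ=11°: B = A + 3.00·(cos11°, sin11°) = (2.9449, 0.5724)
θ=11°: |BD| = 4.0953
θ=11°: circle(B,6.00) ∩ circle(D,6.00): a=2.0477, h=5.6398
θ=11°:   candidates: C₊=(5.7607,5.8706) cross=23.097; C₋=(4.1841,-5.2982) cross=-23.097
θ=11°:   branch - wants cross < 0 → take C=(4.1841,-5.2982) (cross=-23.097)
θ=11°: ex = (C−B)/|BC| = (0.2065,-0.9784); ey = (0.9784,0.2065)
θ=11°: P = B + 1.83·ex + -0.77·ey = (2.5695,-1.3772)
θ=118°: B = A + 3.00·(cos118°, sin118°) = (-1.4084, 2.6488)
θ=118°: |BD| = 8.8158
θ=118°: circle(B,6.00) ∩ circle(D,6.00): a=4.4079, h=4.0707
θ=118°:   candidates: C₊=(4.0189,5.2070) cross=35.886; C₋=(1.5727,-2.5582) cross=-35.886
θ=118°:   branch - wants cross < 0 → take C=(1.5727,-2.5582) (cross=-35.886)
θ=118°: ex = (C−B)/|BC| = (0.4969,-0.8678); ey = (0.8678,0.4969)
θ=118°: P = B + 1.83·ex + -0.77·ey = (-1.1674,0.6781)
θ=178°: B = A + 3.00·(cos178°, sin178°) = (-2.9982, 0.1047)
θ=178°: |BD| = 9.9987
θ=178°: circle(B,6.00) ∩ circle(D,6.00): a=4.9994, h=3.3176
θ=178°:   candidates: C₊=(2.0357,3.3698) cross=33.172; C₋=(1.9662,-3.2651) cross=-33.172
θ=178°:   branch - wants cross < 0 → take C=(1.9662,-3.2651) (cross=-33.172)
θ=178°: ex = (C−B)/|BC| = (0.8274,-0.5616); ey = (0.5616,0.8274)
θ=178°: P = B + 1.83·ex + -0.77·ey = (-1.9165,-1.5602)
θ=254°: B = A + 3.00·(cos254°, sin254°) = (-0.8269, -2.8838)
θ=254°: |BD| = 8.3413
θ=254°: circle(B,6.00) ∩ circle(D,6.00): a=4.1706, h=4.3134
θ=254°:   candidates: C₊=(1.5953,2.6056) cross=35.980; C₋=(4.5778,-5.4894) cross=-35.980
θ=254°:   branch - wants cross < 0 → take C=(4.5778,-5.4894) (cross=-35.980)
θ=254°: ex = (C−B)/|BC| = (0.9008,-0.4343); ey = (0.4343,0.9008)
θ=254°: P = B + 1.83·ex + -0.77·ey = (0.4871,-4.3721)

θ=11°: 2.57 -1.38
θ=118°: -1.17 0.68
θ=178°: -1.92 -1.56
θ=254°: 0.49 -4.37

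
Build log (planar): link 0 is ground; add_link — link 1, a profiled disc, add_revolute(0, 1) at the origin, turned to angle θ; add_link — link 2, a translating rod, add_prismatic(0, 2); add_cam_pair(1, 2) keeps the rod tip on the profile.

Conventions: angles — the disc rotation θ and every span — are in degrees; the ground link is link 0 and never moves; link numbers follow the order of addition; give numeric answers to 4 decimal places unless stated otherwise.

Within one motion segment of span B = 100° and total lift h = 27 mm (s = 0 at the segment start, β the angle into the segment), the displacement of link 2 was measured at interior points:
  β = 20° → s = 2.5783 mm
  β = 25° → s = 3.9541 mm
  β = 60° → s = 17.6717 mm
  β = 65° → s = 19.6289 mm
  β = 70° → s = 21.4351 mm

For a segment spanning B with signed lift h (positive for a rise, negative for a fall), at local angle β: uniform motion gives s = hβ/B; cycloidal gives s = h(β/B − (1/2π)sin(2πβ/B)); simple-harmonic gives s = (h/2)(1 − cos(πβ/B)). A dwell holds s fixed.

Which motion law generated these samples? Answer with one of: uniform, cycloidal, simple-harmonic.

candidates at β/B = r: uniform s = h·r (linear in β); cycloidal s = h·(r − sin(2πr)/(2π)); simple-harmonic s = (h/2)(1 − cos(πr))
β=20°: printed 2.5783 | uniform 5.4000, cycloidal 1.3131, simple-harmonic 2.5783
β=25°: printed 3.9541 | uniform 6.7500, cycloidal 2.4528, simple-harmonic 3.9541
β=60°: printed 17.6717 | uniform 16.2000, cycloidal 18.7258, simple-harmonic 17.6717
β=65°: printed 19.6289 | uniform 17.5500, cycloidal 21.0265, simple-harmonic 19.6289
β=70°: printed 21.4351 | uniform 18.9000, cycloidal 22.9869, simple-harmonic 21.4351
only one law matches every sample → simple-harmonic

simple-harmonic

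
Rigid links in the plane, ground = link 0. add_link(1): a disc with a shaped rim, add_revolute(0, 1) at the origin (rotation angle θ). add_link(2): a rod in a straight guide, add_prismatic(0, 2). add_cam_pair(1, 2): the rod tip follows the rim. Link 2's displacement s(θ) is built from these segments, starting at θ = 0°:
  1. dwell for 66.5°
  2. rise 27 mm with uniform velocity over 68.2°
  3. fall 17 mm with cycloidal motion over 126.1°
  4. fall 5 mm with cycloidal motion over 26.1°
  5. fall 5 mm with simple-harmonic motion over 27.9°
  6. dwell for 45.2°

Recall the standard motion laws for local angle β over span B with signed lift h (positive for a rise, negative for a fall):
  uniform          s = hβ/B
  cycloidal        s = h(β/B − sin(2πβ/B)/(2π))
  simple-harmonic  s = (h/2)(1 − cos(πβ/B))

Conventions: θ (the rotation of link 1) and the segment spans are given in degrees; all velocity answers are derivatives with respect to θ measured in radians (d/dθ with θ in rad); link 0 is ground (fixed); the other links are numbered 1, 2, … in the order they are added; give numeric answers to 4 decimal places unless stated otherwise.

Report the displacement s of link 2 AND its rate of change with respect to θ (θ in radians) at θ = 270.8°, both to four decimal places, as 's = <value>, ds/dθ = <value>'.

segment 1 (0° to 66.5°, dwell): s unchanged at 0.0000
segment 2 (66.5° to 134.7°, uniform, h = 27) is passed completely: s = 0.0000 + (27) = 27.0000
segment 3 (134.7° to 260.8°, cycloidal, h = -17) is passed completely: s = 27.0000 + (-17) = 10.0000
θ = 270.8° falls in segment 4 (260.8° to 286.9°, cycloidal, h = -5): β = 270.8 − 260.8 = 10°, B = 26.1°; Δs = -5·(0.3831 − sin(2π·0.3831)/(2π)) = -1.3825; s = 10.0000 − 1.3825 = 8.6175
velocity in seg [260.8°–286.9°] (cycloidal), θ in radians: β = 10° = 0.1745 rad, B = 26.1° = 0.4555 rad; ds/dθ = (h/B)(1 − cos(2πβ/B)) = ((-5)/0.4555)(1 − cos(2π·0.3831)) = -19.124265 mm/rad

s = 8.6175, ds/dθ = -19.1243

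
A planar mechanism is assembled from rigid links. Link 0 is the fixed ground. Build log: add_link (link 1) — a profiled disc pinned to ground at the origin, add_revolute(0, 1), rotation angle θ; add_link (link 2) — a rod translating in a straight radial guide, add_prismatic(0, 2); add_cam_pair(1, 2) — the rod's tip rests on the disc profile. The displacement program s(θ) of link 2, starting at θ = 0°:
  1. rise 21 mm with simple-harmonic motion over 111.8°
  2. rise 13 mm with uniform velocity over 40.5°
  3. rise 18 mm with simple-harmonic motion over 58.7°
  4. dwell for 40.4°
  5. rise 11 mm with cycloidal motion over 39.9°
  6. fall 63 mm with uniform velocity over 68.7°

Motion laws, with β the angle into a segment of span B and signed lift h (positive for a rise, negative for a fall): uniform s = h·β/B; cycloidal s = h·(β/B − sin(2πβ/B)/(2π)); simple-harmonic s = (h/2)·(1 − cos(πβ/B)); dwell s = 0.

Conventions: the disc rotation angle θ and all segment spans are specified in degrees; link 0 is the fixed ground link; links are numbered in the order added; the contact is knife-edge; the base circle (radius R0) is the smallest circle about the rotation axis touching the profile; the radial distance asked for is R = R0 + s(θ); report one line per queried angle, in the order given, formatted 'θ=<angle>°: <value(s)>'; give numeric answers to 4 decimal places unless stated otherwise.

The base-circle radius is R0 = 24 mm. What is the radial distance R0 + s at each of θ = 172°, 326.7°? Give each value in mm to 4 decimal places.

seg 1 [0°–111.8°] simple-harmonic, h=21: full span → s += 21 → s = 21.0000
seg 2 [111.8°–152.3°] uniform, h=13: full span → s += 13 → s = 34.0000
seg 3 [152.3°–211°] simple-harmonic, h=18: θ=172° here. β=19.7, B=58.7. 18/2·(1 − cos(π·0.3356)) = 4.5557 → s = 38.5557
seg 3 [152.3°–211°] simple-harmonic, h=18: full span → s += 18 → s = 52.0000
seg 4 [211°–251.4°] dwell: s stays 52.0000
seg 5 [251.4°–291.3°] cycloidal, h=11: full span → s += 11 → s = 63.0000
seg 6 [291.3°–360°] uniform, h=-63: θ=326.7° here. β=35.4, B=68.7. -63·35.4/68.7 = -32.4629 → s = 30.5371
θ=172°: R = R0 + s = 24 + 38.5557 = 62.5557
θ=326.7°: R = R0 + s = 24 + 30.5371 = 54.5371

θ=172°: 62.5557
θ=326.7°: 54.5371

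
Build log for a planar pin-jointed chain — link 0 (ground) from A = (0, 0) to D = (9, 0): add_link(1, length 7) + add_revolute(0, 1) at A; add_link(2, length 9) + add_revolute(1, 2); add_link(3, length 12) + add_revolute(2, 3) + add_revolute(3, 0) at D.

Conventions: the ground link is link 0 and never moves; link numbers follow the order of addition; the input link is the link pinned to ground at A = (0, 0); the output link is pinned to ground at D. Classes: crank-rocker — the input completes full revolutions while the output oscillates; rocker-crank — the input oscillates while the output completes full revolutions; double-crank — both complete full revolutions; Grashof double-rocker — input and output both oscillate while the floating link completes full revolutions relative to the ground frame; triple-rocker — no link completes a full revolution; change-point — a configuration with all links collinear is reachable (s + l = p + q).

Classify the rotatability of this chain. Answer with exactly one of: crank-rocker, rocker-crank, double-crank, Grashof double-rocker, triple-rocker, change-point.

lengths: ground=9, input=7, coupler=9, output=12
sorted: s=7 (shortest), l=12 (longest), p+q=18
s + l = 19 vs p + q = 18
s + l > p + q → non-Grashof → no link fully rotates → triple-rocker

triple-rocker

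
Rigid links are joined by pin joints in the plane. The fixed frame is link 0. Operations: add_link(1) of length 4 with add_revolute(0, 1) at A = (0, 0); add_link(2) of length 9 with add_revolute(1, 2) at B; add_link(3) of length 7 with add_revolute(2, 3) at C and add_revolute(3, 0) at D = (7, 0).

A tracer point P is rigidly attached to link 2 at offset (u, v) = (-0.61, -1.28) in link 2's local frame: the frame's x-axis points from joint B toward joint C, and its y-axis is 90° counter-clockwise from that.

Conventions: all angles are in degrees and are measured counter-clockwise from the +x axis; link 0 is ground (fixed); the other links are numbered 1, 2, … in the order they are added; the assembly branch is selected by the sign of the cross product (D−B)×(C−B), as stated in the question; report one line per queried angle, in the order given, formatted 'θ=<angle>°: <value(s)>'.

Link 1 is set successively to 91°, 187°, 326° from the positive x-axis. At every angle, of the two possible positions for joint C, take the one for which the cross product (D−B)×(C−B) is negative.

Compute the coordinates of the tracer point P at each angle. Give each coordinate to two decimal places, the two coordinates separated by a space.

A=(0,0), D=(7.00,0)
θ=91°: B = A + 4.00·(cos91°, sin91°) = (-0.0698, 3.9994)
θ=91°: |BD| = 8.1226
θ=91°: circle(B,9.00) ∩ circle(D,7.00): a=6.0311, h=6.6802
θ=91°:   candidates: C₊=(8.4688,6.8442) cross=54.261; C₋=(1.8904,-4.7845) cross=-54.261
θ=91°:   branch - wants cross < 0 → take C=(1.8904,-4.7845) (cross=-54.261)
θ=91°: ex = (C−B)/|BC| = (0.2178,-0.9760); ey = (0.9760,0.2178)
θ=91°: P = B + -0.61·ex + -1.28·ey = (-1.4519,4.3160)
θ=187°: B = A + 4.00·(cos187°, sin187°) = (-3.9702, -0.4875)
θ=187°: |BD| = 10.9810
θ=187°: circle(B,9.00) ∩ circle(D,7.00): a=6.9476, h=5.7211
θ=187°:   candidates: C₊=(2.7166,5.5364) cross=62.824; C₋=(3.2245,-5.8945) cross=-62.824
θ=187°:   branch - wants cross < 0 → take C=(3.2245,-5.8945) (cross=-62.824)
θ=187°: ex = (C−B)/|BC| = (0.7994,-0.6008); ey = (0.6008,0.7994)
θ=187°: P = B + -0.61·ex + -1.28·ey = (-5.2268,-1.1442)
θ=326°: B = A + 4.00·(cos326°, sin326°) = (3.3162, -2.2368)
θ=326°: |BD| = 4.3097
θ=326°: circle(B,9.00) ∩ circle(D,7.00): a=5.8674, h=6.8245
θ=326°:   candidates: C₊=(4.7895,6.6418) cross=29.412; C₋=(11.8734,-5.0250) cross=-29.412
θ=326°:   branch - wants cross < 0 → take C=(11.8734,-5.0250) (cross=-29.412)
θ=326°: ex = (C−B)/|BC| = (0.9508,-0.3098); ey = (0.3098,0.9508)
θ=326°: P = B + -0.61·ex + -1.28·ey = (2.3396,-3.2648)

θ=91°: -1.45 4.32
θ=187°: -5.23 -1.14
θ=326°: 2.34 -3.26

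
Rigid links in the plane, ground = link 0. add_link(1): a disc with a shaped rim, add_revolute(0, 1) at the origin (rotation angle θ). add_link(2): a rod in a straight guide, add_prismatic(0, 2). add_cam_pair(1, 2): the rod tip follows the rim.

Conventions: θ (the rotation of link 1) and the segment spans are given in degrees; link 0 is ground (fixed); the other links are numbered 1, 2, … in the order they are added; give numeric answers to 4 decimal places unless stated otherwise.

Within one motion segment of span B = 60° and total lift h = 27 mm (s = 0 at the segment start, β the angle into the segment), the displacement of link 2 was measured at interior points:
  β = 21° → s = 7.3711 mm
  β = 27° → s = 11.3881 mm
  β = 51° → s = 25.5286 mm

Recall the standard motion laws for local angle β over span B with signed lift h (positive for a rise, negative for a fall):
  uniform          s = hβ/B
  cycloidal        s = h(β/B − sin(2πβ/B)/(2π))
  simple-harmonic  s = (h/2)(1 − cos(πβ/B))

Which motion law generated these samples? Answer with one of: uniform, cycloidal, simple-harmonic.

candidates at β/B = r: uniform s = h·r (linear in β); cycloidal s = h·(r − sin(2πr)/(2π)); simple-harmonic s = (h/2)(1 − cos(πr))
β=21°: printed 7.3711 | uniform 9.4500, cycloidal 5.9735, simple-harmonic 7.3711
β=27°: printed 11.3881 | uniform 12.1500, cycloidal 10.8221, simple-harmonic 11.3881
β=51°: printed 25.5286 | uniform 22.9500, cycloidal 26.4265, simple-harmonic 25.5286
only one law matches every sample → simple-harmonic

simple-harmonic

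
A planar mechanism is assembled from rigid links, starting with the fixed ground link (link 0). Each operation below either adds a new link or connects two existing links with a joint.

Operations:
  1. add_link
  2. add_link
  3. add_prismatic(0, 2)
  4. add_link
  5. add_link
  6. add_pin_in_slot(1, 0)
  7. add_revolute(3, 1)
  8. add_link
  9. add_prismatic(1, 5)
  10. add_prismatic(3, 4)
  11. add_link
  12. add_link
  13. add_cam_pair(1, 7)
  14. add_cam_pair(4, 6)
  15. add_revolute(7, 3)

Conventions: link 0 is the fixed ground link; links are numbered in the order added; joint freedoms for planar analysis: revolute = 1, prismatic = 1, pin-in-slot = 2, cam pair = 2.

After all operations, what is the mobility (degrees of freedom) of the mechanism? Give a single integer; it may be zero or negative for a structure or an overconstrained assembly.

(L,J1,J2)=(1,0,0); link0 fixed
link1: (2,0,0)
link2: (3,0,0)
P 0-2 [J1]: (3,1,0)
link3: (4,1,0)
link4: (5,1,0)
PS 1-0 [J2]: (5,1,1)
R 3-1 [J1]: (5,2,1)
link5: (6,2,1)
P 1-5 [J1]: (6,3,1)
P 3-4 [J1]: (6,4,1)
link6: (7,4,1)
link7: (8,4,1)
C 1-7 [J2]: (8,4,2)
C 4-6 [J2]: (8,4,3)
R 7-3 [J1]: (8,5,3)
Grübler: 3·7 − 2·5 − 3 = 8

M = 8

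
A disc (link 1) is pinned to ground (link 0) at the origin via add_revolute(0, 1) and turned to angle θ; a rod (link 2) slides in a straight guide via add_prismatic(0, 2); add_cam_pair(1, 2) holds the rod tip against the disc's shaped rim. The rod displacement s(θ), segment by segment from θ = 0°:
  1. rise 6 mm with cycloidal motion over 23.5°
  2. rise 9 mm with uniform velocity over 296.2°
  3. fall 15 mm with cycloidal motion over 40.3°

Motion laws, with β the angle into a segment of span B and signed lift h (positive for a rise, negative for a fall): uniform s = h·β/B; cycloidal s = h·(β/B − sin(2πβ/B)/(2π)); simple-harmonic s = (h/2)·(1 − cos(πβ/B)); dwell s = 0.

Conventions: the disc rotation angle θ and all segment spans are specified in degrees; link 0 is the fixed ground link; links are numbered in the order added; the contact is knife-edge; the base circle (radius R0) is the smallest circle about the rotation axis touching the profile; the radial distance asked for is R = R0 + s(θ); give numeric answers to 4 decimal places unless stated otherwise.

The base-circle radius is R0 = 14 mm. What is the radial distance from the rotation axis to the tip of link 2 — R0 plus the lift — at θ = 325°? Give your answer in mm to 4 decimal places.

segment 1 (0° to 23.5°, cycloidal, h = 6) is passed completely: s = 0.0000 + (6) = 6.0000
segment 2 (23.5° to 319.7°, uniform, h = 9) is passed completely: s = 6.0000 + (9) = 15.0000
θ = 325° falls in segment 3 (319.7° to 360°, cycloidal, h = -15): β = 325 − 319.7 = 5.3°, B = 40.3°; Δs = -15·(0.1315 − sin(2π·0.1315)/(2π)) = -0.2170; s = 15.0000 − 0.2170 = 14.7830
R = R0 + s = 14 + 14.7830 = 28.7830

28.7830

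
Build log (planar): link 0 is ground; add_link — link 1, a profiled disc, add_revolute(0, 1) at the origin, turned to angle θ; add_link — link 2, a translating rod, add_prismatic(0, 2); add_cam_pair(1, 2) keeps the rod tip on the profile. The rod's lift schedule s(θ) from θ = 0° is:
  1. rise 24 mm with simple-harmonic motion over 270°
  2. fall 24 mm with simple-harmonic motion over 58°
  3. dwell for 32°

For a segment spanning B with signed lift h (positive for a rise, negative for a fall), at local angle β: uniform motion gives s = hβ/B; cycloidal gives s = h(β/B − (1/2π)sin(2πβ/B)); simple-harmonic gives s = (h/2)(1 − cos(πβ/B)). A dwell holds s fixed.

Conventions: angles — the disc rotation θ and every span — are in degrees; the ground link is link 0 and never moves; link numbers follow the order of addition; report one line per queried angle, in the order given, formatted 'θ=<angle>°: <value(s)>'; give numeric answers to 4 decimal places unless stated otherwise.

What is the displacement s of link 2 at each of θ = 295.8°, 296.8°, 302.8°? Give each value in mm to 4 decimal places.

seg 1 [0°–270°] simple-harmonic, h=24: full span → s += 24 → s = 24.0000
seg 2 [270°–328°] simple-harmonic, h=-24: θ=295.8° here. β=25.8, B=58. -24/2·(1 − cos(π·0.4448)) = -9.9304 → s = 14.0696
seg 2 [270°–328°] simple-harmonic, h=-24: θ=296.8° here. β=26.8, B=58. -24/2·(1 − cos(π·0.4621)) = -10.5734 → s = 13.4266
seg 2 [270°–328°] simple-harmonic, h=-24: θ=302.8° here. β=32.8, B=58. -24/2·(1 − cos(π·0.5655)) = -14.4525 → s = 9.5475

θ=295.8°: 14.0696
θ=296.8°: 13.4266
θ=302.8°: 9.5475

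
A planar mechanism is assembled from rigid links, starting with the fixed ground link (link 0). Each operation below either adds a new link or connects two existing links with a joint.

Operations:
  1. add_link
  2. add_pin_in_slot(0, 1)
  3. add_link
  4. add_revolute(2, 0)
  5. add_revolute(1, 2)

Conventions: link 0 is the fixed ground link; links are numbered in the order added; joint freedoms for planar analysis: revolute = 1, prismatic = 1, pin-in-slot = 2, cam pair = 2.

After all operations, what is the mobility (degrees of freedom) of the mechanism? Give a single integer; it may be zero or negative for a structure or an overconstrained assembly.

ground; <1,0,0>
#1 <2,0,0>
PS:0↔1 J2 <2,0,1>
#2 <3,0,1>
R:2↔0 J1 <3,1,1>
R:1↔2 J1 <3,2,1>
3×2 − 2×2 − 1×1 = 1

M = 1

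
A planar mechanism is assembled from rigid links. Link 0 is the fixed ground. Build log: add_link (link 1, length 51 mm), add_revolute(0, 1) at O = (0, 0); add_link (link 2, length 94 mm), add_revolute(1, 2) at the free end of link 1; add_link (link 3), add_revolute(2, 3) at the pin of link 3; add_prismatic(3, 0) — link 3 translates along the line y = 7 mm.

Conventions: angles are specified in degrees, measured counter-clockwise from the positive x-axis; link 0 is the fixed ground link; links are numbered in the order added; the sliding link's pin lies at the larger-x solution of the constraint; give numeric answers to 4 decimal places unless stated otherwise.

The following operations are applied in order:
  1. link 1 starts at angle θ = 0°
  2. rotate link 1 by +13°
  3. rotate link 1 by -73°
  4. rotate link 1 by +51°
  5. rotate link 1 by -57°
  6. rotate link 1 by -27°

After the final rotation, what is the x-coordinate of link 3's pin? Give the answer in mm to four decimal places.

geometry: r = 51 mm, L = 94 mm, e = 7 mm; θ starts at 0°
rotate link 1 by +13°: θ ← 0° +13° = 13°
rotate link 1 by -73°: θ ← 13° -73° = -60°
rotate link 1 by +51°: θ ← -60° +51° = -9°
rotate link 1 by -57°: θ ← -9° -57° = -66°
rotate link 1 by -27°: θ ← -66° -27° = -93°
crank pin P = (r cos θ, r sin θ) = (-2.669134, -50.930106)
h = r sin θ − e = -50.930106 − 7 = -57.930106
x = r cos θ + √(L² − h²) = -2.669134 + 74.027716 = 71.358583

71.3586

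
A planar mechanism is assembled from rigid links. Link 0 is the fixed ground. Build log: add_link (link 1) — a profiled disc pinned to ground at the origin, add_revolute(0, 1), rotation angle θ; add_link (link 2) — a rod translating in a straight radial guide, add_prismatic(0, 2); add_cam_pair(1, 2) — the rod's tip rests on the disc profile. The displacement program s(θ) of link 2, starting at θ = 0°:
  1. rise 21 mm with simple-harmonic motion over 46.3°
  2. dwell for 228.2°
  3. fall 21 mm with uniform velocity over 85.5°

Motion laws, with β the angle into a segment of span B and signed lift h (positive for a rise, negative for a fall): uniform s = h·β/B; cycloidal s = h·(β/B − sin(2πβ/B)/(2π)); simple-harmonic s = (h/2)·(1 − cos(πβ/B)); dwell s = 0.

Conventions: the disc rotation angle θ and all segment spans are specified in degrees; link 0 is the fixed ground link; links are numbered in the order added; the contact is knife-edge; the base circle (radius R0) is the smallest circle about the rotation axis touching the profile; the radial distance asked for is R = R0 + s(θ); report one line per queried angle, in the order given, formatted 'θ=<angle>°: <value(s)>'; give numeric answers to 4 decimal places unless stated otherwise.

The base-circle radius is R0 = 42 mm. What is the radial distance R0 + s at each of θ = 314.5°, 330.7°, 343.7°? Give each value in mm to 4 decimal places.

seg 1 [0°–46.3°] simple-harmonic, h=21: full span → s += 21 → s = 21.0000
seg 2 [46.3°–274.5°] dwell: s stays 21.0000
seg 3 [274.5°–360°] uniform, h=-21: θ=314.5° here. β=40, B=85.5. -21·40/85.5 = -9.8246 → s = 11.1754
seg 3 [274.5°–360°] uniform, h=-21: θ=330.7° here. β=56.2, B=85.5. -21·56.2/85.5 = -13.8035 → s = 7.1965
seg 3 [274.5°–360°] uniform, h=-21: θ=343.7° here. β=69.2, B=85.5. -21·69.2/85.5 = -16.9965 → s = 4.0035
θ=314.5°: R = R0 + s = 42 + 11.1754 = 53.1754
θ=330.7°: R = R0 + s = 42 + 7.1965 = 49.1965
θ=343.7°: R = R0 + s = 42 + 4.0035 = 46.0035

θ=314.5°: 53.1754
θ=330.7°: 49.1965
θ=343.7°: 46.0035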